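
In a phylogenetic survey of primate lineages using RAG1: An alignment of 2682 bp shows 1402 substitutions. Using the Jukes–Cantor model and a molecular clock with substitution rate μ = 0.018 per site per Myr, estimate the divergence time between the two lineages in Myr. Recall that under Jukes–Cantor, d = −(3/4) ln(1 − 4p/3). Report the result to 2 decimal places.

24.87

p = 1402/2682 ≈ 0.522744.
d = −(3/4) ln(1 − 4p/3) = −0.75 ln(1 − 0.696992) = −0.75 ln(0.303008)
  = −0.75 × (-1.193996) = 0.895497 substitutions/site.
Under a molecular clock d = 2μt, so t = d/(2μ) = 0.895497 / (2 × 0.018) = 24.87 Myr.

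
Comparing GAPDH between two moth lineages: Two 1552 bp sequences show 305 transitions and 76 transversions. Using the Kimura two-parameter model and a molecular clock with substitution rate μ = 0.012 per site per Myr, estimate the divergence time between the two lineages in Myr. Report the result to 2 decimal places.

13.23

P = 305/1552 ≈ 0.196521 and Q = 76/1552 ≈ 0.048969.
Under the Kimura two-parameter model, d = −½ ln(1 − 2P − Q) − ¼ ln(1 − 2Q).
1 − 2P − Q = 0.557989, giving −½ ln(0.557989) = 0.291708.
1 − 2Q = 0.902062, giving −¼ ln(0.902062) = 0.025768.
d = 0.291708 + 0.025768 = 0.317476.
Under a molecular clock d = 2μt, so t = d/(2μ) = 0.317476 / (2 × 0.012) = 13.23 Myr.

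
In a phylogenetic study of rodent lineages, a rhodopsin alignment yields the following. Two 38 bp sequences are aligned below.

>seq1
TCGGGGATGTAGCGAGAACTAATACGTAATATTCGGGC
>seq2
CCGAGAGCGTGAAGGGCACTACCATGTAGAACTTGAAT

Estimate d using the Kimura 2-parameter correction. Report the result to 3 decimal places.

1.531

Of 38 sites, 16 differences are transitions and 4 are transversions, so P = 16/38 ≈ 0.421053 and Q = 4/38 ≈ 0.105263.
Under the Kimura two-parameter model, d = −½ ln(1 − 2P − Q) − ¼ ln(1 − 2Q).
1 − 2P − Q = 0.052631, giving −½ ln(0.052631) = 1.472225.
1 − 2Q = 0.789474, giving −¼ ln(0.789474) = 0.059097.
d = 1.472225 + 0.059097 = 1.531322.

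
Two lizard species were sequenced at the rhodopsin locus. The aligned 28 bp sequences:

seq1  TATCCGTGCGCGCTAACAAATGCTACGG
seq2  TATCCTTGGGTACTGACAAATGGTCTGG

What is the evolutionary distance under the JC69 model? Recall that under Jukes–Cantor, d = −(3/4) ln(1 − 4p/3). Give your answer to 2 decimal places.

The sequences differ at 8 of 28 sites (6, 9, 11, 12, 15, 23, 25, 26), so p = 8/28 ≈ 0.285714.
d = −(3/4) ln(1 − 4p/3) = −0.75 ln(1 − 0.380952) = −0.75 ln(0.619048)
  = −0.75 × (-0.479572) = 0.359679 substitutions/site.

0.36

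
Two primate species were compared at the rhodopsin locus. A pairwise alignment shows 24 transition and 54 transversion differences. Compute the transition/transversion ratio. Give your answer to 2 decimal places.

R = 24/54 = 0.444444… ≈ 0.44 (to 2 d.p.).

0.44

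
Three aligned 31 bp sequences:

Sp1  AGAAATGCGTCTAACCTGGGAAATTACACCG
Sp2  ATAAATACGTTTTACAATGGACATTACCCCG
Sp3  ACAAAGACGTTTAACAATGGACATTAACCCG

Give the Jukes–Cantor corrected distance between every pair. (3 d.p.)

d(Sp1,Sp2) = 0.367, d(Sp1,Sp3) = 0.422, d(Sp2,Sp3) = 0.142

Sp1–Sp2: 9/31 sites differ → p ≈ 0.290323, d = −0.75 ln(1 − 0.387097) = 0.367161 ≈ 0.367.
Sp1–Sp3: 10/31 sites differ → p ≈ 0.322581, d = −0.75 ln(1 − 0.430108) = 0.421731 ≈ 0.422.
Sp2–Sp3: 4/31 sites differ → p ≈ 0.129032, d = −0.75 ln(1 − 0.172043) = 0.141596 ≈ 0.142.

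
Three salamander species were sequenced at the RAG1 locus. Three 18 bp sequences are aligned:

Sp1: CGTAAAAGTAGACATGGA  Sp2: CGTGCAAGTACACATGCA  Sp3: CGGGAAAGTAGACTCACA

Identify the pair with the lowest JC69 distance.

Sp1–Sp2: 4/18 differ, p = 0.222, d = 0.264.
Sp1–Sp3: 6/18 differ, p = 0.333, d = 0.441.
Sp2–Sp3: 6/18 differ, p = 0.333, d = 0.441.
The smallest distance is between Sp1 and Sp2.

Sp1 and Sp2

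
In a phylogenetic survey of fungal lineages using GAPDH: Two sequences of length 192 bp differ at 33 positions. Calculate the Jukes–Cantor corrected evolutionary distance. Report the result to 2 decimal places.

0.20

p = 33/192 = 0.171875.
d = −(3/4) ln(1 − 4p/3) = −0.75 ln(1 − 0.229167) = −0.75 ln(0.770833)
  = −0.75 × (-0.260284) = 0.195213 substitutions/site.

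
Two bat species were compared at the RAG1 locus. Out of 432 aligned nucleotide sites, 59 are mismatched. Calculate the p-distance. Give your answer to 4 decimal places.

p = 59/432 = 0.136574… ≈ 0.1366 (to 4 d.p.).

0.1366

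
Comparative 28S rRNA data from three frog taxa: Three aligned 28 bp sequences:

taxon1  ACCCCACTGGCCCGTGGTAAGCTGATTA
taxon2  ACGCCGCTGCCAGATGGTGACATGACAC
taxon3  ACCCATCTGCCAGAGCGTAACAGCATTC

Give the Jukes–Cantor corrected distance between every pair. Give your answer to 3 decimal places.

d(taxon1,taxon2) = 0.635, d(taxon1,taxon3) = 0.724, d(taxon2,taxon3) = 0.485

taxon1–taxon2: 12/28 sites differ → p ≈ 0.428571, d = −0.75 ln(1 − 0.571428) = 0.635472 ≈ 0.635.
taxon1–taxon3: 13/28 sites differ → p ≈ 0.464286, d = −0.75 ln(1 − 0.619048) = 0.723811 ≈ 0.724.
taxon2–taxon3: 10/28 sites differ → p ≈ 0.357143, d = −0.75 ln(1 − 0.476191) = 0.484971 ≈ 0.485.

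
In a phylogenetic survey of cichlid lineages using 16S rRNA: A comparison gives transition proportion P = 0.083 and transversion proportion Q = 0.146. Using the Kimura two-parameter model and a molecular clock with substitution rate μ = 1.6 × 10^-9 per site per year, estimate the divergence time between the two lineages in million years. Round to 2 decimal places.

Under the Kimura two-parameter model, d = −½ ln(1 − 2P − Q) − ¼ ln(1 − 2Q).
1 − 2P − Q = 0.688, giving −½ ln(0.688) = 0.186983.
1 − 2Q = 0.708, giving −¼ ln(0.708) = 0.086328.
d = 0.186983 + 0.086328 = 0.273311.
Under a molecular clock d = 2μt, so t = d/(2μ) = 0.273311 / (2 × 1.6 × 10^-9) = 85.41 million years.

85.41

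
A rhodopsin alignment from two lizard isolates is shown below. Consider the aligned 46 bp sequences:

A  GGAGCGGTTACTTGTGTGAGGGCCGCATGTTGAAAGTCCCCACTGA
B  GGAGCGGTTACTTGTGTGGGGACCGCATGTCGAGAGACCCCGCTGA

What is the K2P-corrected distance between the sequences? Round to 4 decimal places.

Of 46 sites, 5 differences are transitions and 1 are transversions, so P = 5/46 ≈ 0.108696 and Q = 1/46 ≈ 0.021739.
Under the Kimura two-parameter model, d = −½ ln(1 − 2P − Q) − ¼ ln(1 − 2Q).
1 − 2P − Q = 0.760869, giving −½ ln(0.760869) = 0.136647.
1 − 2Q = 0.956522, giving −¼ ln(0.956522) = 0.011113.
d = 0.136647 + 0.011113 = 0.147760.

0.1478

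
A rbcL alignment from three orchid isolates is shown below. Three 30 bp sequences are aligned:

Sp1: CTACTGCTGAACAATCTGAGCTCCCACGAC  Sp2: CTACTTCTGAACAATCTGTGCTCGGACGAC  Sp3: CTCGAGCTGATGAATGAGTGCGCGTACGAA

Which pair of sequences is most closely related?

Sp1–Sp2: 4/30 differ, p = 0.133, d = 0.147.
Sp1–Sp3: 12/30 differ, p = 0.400, d = 0.572.
Sp2–Sp3: 11/30 differ, p = 0.367, d = 0.503.
The smallest distance is between Sp1 and Sp2.

Sp1 and Sp2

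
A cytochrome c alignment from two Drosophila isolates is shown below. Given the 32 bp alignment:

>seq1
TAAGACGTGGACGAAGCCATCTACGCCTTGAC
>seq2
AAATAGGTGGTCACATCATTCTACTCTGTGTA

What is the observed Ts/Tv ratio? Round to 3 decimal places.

0.167

Transitions are A↔G and C↔T; transversions are all other mismatches.
Transitions: 2. Transversions: 12.
R = 2/12 = 0.166666… ≈ 0.167 (to 3 d.p.).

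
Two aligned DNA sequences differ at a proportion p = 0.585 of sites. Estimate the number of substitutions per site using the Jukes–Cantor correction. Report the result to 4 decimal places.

d = −(3/4) ln(1 − 4p/3) = −0.75 ln(1 − 0.78) = −0.75 ln(0.22)
  = −0.75 × (-1.514128) = 1.135596 substitutions/site.

1.1356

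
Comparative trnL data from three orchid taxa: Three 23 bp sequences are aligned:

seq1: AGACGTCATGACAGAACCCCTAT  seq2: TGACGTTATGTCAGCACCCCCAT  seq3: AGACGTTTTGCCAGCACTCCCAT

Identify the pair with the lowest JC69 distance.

seq1–seq2: 5/23 differ, p = 0.217, d = 0.257.
seq1–seq3: 6/23 differ, p = 0.261, d = 0.321.
seq2–seq3: 4/23 differ, p = 0.174, d = 0.198.
The smallest distance is between seq2 and seq3.

seq2 and seq3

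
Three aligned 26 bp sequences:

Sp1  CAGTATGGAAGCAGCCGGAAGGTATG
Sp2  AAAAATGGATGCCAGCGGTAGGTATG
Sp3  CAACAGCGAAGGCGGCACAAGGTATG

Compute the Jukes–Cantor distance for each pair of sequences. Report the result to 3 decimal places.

d(Sp1,Sp2) = 0.396, d(Sp1,Sp3) = 0.464, d(Sp2,Sp3) = 0.539

Sp1–Sp2: 8/26 sites differ → p ≈ 0.307692, d = −0.75 ln(1 − 0.410256) = 0.396050 ≈ 0.396.
Sp1–Sp3: 9/26 sites differ → p ≈ 0.346154, d = −0.75 ln(1 − 0.461539) = 0.464280 ≈ 0.464.
Sp2–Sp3: 10/26 sites differ → p ≈ 0.384615, d = −0.75 ln(1 − 0.51282) = 0.539341 ≈ 0.539.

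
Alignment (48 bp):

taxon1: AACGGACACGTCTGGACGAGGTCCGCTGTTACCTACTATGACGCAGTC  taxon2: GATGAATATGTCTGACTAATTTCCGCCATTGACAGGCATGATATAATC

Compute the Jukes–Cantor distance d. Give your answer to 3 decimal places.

0.764

The sequences differ at 23 of 48 sites, so p = 23/48 ≈ 0.479167.
d = −(3/4) ln(1 − 4p/3) = −0.75 ln(1 − 0.638889) = −0.75 ln(0.361111)
  = −0.75 × (-1.018570) = 0.763928 substitutions/site.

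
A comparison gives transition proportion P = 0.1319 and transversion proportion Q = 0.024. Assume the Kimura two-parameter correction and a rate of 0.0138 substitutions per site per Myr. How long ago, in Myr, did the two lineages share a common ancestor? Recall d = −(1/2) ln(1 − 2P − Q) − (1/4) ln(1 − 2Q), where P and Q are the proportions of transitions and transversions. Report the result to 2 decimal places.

Under the Kimura two-parameter model, d = −½ ln(1 − 2P − Q) − ¼ ln(1 − 2Q).
1 − 2P − Q = 0.7122, giving −½ ln(0.7122) = 0.169698.
1 − 2Q = 0.952, giving −¼ ln(0.952) = 0.012298.
d = 0.169698 + 0.012298 = 0.181996.
Under a molecular clock d = 2μt, so t = d/(2μ) = 0.181996 / (2 × 0.0138) = 6.59 Myr.

6.59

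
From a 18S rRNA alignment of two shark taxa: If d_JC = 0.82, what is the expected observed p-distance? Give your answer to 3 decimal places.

p = (3/4)(1 − e^(−4d/3)) = 0.75 × (1 − e^(-1.093333)) = 0.75 × (1 − 0.335098) = 0.498677.

0.499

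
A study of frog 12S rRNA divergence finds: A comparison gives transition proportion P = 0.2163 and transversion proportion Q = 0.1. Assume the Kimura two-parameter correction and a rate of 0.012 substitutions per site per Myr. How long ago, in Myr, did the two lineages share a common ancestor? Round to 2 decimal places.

Under the Kimura two-parameter model, d = −½ ln(1 − 2P − Q) − ¼ ln(1 − 2Q).
1 − 2P − Q = 0.4674, giving −½ ln(0.4674) = 0.380285.
1 − 2Q = 0.8, giving −¼ ln(0.8) = 0.055786.
d = 0.380285 + 0.055786 = 0.436071.
Under a molecular clock d = 2μt, so t = d/(2μ) = 0.436071 / (2 × 0.012) = 18.17 Myr.

18.17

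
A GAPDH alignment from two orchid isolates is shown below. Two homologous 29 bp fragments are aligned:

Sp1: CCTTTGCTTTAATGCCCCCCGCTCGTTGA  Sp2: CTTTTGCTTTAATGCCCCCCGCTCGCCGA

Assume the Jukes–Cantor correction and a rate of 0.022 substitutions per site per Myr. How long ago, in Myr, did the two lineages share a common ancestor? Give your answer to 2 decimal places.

2.53

The sequences differ at 3 of 29 sites (2, 26, 27), so p = 3/29 ≈ 0.103448.
d = −(3/4) ln(1 − 4p/3) = −0.75 ln(1 − 0.137931) = −0.75 ln(0.862069)
  = −0.75 × (-0.148420) = 0.111315 substitutions/site.
Under a molecular clock d = 2μt, so t = d/(2μ) = 0.111315 / (2 × 0.022) = 2.53 Myr.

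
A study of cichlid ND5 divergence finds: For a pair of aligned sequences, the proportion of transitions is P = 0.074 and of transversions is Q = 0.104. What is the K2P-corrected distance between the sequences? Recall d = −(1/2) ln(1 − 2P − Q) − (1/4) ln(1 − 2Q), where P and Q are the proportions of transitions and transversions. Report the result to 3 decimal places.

Under the Kimura two-parameter model, d = −½ ln(1 − 2P − Q) − ¼ ln(1 − 2Q).
1 − 2P − Q = 0.748, giving −½ ln(0.748) = 0.145176.
1 − 2Q = 0.792, giving −¼ ln(0.792) = 0.058298.
d = 0.145176 + 0.058298 = 0.203474.

0.203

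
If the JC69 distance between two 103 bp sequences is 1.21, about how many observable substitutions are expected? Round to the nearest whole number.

Invert JC69: p = (3/4)(1 − e^(−4d/3)) = 0.75 × (1 − e^(-1.613333)) = 0.75 × (1 − 0.199222) = 0.600584.
Expected differing sites = pL ≈ 0.600584 × 103 = 61.860152 ≈ 62.

62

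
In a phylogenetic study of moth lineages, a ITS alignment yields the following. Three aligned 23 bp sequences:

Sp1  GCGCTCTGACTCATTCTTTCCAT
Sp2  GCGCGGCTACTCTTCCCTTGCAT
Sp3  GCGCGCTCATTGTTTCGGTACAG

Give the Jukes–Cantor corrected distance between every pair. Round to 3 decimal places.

d(Sp1,Sp2) = 0.467, d(Sp1,Sp3) = 0.553, d(Sp2,Sp3) = 0.650

Sp1–Sp2: 8/23 sites differ → p ≈ 0.347826, d = −0.75 ln(1 − 0.463768) = 0.467391 ≈ 0.467.
Sp1–Sp3: 9/23 sites differ → p ≈ 0.391304, d = −0.75 ln(1 − 0.521739) = 0.553199 ≈ 0.553.
Sp2–Sp3: 10/23 sites differ → p ≈ 0.434783, d = −0.75 ln(1 − 0.579711) = 0.650110 ≈ 0.650.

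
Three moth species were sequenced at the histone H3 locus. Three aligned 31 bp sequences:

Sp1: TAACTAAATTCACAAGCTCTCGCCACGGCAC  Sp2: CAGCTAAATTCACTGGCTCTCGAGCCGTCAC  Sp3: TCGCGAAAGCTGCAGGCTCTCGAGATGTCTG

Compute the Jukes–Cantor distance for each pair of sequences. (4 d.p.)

Sp1–Sp2: 8/31 sites differ → p ≈ 0.258065, d = −0.75 ln(1 − 0.344087) = 0.316295 ≈ 0.3163.
Sp1–Sp3: 14/31 sites differ → p ≈ 0.451613, d = −0.75 ln(1 − 0.602151) = 0.691262 ≈ 0.6913.
Sp2–Sp3: 12/31 sites differ → p ≈ 0.387097, d = −0.75 ln(1 − 0.516129) = 0.544453 ≈ 0.5445.

d(Sp1,Sp2) = 0.3163, d(Sp1,Sp3) = 0.6913, d(Sp2,Sp3) = 0.5445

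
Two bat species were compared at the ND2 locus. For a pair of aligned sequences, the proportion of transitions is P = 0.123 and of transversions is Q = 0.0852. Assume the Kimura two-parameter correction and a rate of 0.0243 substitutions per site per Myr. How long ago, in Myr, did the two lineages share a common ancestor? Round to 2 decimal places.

5.10

Under the Kimura two-parameter model, d = −½ ln(1 − 2P − Q) − ¼ ln(1 − 2Q).
1 − 2P − Q = 0.6688, giving −½ ln(0.6688) = 0.201135.
1 − 2Q = 0.8296, giving −¼ ln(0.8296) = 0.046703.
d = 0.201135 + 0.046703 = 0.247838.
Under a molecular clock d = 2μt, so t = d/(2μ) = 0.247838 / (2 × 0.0243) = 5.10 Myr.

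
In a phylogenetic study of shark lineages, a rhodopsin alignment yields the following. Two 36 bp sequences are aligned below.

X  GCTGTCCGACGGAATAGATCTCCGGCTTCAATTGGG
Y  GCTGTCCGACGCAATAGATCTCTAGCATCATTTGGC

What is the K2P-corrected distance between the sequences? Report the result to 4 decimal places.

0.1885

Of 36 sites, 2 differences are transitions and 4 are transversions, so P = 2/36 ≈ 0.055556 and Q = 4/36 ≈ 0.111111.
Under the Kimura two-parameter model, d = −½ ln(1 − 2P − Q) − ¼ ln(1 − 2Q).
1 − 2P − Q = 0.777777, giving −½ ln(0.777777) = 0.125658.
1 − 2Q = 0.777778, giving −¼ ln(0.777778) = 0.062829.
d = 0.125658 + 0.062829 = 0.188487.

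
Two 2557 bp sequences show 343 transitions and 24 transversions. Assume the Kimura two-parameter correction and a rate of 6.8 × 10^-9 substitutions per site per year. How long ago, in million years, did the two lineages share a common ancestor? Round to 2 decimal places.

P = 343/2557 ≈ 0.134142 and Q = 24/2557 ≈ 0.009386.
Under the Kimura two-parameter model, d = −½ ln(1 − 2P − Q) − ¼ ln(1 − 2Q).
1 − 2P − Q = 0.72233, giving −½ ln(0.72233) = 0.162637.
1 − 2Q = 0.981228, giving −¼ ln(0.981228) = 0.004738.
d = 0.162637 + 0.004738 = 0.167375.
Under a molecular clock d = 2μt, so t = d/(2μ) = 0.167375 / (2 × 6.8 × 10^-9) = 12.31 million years.

12.31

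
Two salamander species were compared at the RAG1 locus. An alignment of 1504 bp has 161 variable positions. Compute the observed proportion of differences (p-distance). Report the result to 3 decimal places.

p = 161/1504 = 0.107047… ≈ 0.107 (to 3 d.p.).

0.107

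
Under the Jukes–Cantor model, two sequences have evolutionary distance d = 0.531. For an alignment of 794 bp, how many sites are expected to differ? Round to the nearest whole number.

Invert JC69: p = (3/4)(1 − e^(−4d/3)) = 0.75 × (1 − e^(-0.708)) = 0.75 × (1 − 0.492628) = 0.380529.
Expected differing sites = pL ≈ 0.380529 × 794 = 302.140026 ≈ 302.

302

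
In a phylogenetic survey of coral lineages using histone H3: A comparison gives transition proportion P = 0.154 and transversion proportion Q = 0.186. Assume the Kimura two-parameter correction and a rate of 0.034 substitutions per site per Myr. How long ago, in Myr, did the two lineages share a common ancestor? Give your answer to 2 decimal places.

Under the Kimura two-parameter model, d = −½ ln(1 − 2P − Q) − ¼ ln(1 − 2Q).
1 − 2P − Q = 0.506, giving −½ ln(0.506) = 0.340609.
1 − 2Q = 0.628, giving −¼ ln(0.628) = 0.116304.
d = 0.340609 + 0.116304 = 0.456913.
Under a molecular clock d = 2μt, so t = d/(2μ) = 0.456913 / (2 × 0.034) = 6.72 Myr.

6.72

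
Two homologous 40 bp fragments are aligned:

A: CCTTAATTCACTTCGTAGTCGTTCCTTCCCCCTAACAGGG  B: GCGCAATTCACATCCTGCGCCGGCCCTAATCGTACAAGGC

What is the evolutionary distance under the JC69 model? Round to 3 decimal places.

The sequences differ at 19 of 40 sites, so p = 19/40 = 0.475.
d = −(3/4) ln(1 − 4p/3) = −0.75 ln(1 − 0.633333) = −0.75 ln(0.366667)
  = −0.75 × (-1.003301) = 0.752476 substitutions/site.

0.752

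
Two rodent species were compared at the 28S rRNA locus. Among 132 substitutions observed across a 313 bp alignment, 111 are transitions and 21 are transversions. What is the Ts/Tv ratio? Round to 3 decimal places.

5.286

R = 111/21 = 5.285714… ≈ 5.286 (to 3 d.p.).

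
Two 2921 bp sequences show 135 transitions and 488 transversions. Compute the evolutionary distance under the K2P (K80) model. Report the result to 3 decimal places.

0.252

P = 135/2921 ≈ 0.046217 and Q = 488/2921 ≈ 0.167066.
Under the Kimura two-parameter model, d = −½ ln(1 − 2P − Q) − ¼ ln(1 − 2Q).
1 − 2P − Q = 0.7405, giving −½ ln(0.7405) = 0.150215.
1 − 2Q = 0.665868, giving −¼ ln(0.665868) = 0.101666.
d = 0.150215 + 0.101666 = 0.251881.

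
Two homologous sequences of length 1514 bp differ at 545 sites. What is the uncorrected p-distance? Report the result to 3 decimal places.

0.360

p = 545/1514 = 0.359973… ≈ 0.360 (to 3 d.p.).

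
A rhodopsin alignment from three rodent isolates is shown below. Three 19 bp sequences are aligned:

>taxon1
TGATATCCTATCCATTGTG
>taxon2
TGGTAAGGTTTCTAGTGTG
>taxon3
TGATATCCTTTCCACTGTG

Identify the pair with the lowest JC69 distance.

taxon1 and taxon3

taxon1–taxon2: 7/19 differ, p = 0.368, d = 0.507.
taxon1–taxon3: 2/19 differ, p = 0.105, d = 0.113.
taxon2–taxon3: 6/19 differ, p = 0.316, d = 0.410.
The smallest distance is between taxon1 and taxon3.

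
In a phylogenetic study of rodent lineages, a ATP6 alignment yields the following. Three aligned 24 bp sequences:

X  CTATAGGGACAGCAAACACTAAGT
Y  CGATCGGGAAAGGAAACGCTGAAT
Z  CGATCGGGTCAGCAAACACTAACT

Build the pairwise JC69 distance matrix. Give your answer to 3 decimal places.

d(X,Y) = 0.369, d(X,Z) = 0.188, d(Y,Z) = 0.304

X–Y: 7/24 sites differ → p ≈ 0.291667, d = −0.75 ln(1 − 0.388889) = 0.369358 ≈ 0.369.
X–Z: 4/24 sites differ → p ≈ 0.166667, d = −0.75 ln(1 − 0.222223) = 0.188487 ≈ 0.188.
Y–Z: 6/24 sites differ → p = 0.25, d = −0.75 ln(1 − 0.333333) = 0.304098 ≈ 0.304.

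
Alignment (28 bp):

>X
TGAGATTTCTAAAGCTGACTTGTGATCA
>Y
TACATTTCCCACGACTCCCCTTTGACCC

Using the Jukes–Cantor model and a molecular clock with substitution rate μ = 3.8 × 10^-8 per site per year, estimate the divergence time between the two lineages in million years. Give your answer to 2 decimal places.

The sequences differ at 15 of 28 sites, so p = 15/28 ≈ 0.535714.
d = −(3/4) ln(1 − 4p/3) = −0.75 ln(1 − 0.714285) = −0.75 ln(0.285715)
  = −0.75 × (-1.252760) = 0.939570 substitutions/site.
Under a molecular clock d = 2μt, so t = d/(2μ) = 0.939570 / (2 × 3.8 × 10^-8) = 12.36 million years.

12.36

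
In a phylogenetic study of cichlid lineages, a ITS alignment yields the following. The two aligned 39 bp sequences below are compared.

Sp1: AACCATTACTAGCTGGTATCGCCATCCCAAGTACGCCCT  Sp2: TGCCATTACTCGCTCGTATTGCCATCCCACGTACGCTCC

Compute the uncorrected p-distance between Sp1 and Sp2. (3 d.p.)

The sequences differ at 8 of 39 positions (sites 1, 2, 11, 15, 20, 30, 37, 39).
p = 8/39 = 0.205128… ≈ 0.205 (to 3 d.p.).

0.205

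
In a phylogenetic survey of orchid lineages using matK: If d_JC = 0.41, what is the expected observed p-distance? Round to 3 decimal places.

0.316

p = (3/4)(1 − e^(−4d/3)) = 0.75 × (1 − e^(-0.546667)) = 0.75 × (1 − 0.578876) = 0.315843.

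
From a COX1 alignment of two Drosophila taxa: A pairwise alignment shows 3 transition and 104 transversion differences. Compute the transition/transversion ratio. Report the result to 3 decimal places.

0.029

R = 3/104 = 0.028846… ≈ 0.029 (to 3 d.p.).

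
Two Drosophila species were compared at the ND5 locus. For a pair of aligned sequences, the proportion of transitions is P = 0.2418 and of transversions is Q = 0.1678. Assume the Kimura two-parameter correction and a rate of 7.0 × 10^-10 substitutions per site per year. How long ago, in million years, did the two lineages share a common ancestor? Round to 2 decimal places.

449.38

Under the Kimura two-parameter model, d = −½ ln(1 − 2P − Q) − ¼ ln(1 − 2Q).
1 − 2P − Q = 0.3486, giving −½ ln(0.3486) = 0.526915.
1 − 2Q = 0.6644, giving −¼ ln(0.6644) = 0.102218.
d = 0.526915 + 0.102218 = 0.629133.
Under a molecular clock d = 2μt, so t = d/(2μ) = 0.629133 / (2 × 7.0 × 10^-10) = 449.38 million years.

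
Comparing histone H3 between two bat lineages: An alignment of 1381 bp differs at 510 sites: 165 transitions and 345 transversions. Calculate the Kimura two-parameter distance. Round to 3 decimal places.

0.509

P = 165/1381 ≈ 0.119479 and Q = 345/1381 ≈ 0.249819.
Under the Kimura two-parameter model, d = −½ ln(1 − 2P − Q) − ¼ ln(1 − 2Q).
1 − 2P − Q = 0.511223, giving −½ ln(0.511223) = 0.335475.
1 − 2Q = 0.500362, giving −¼ ln(0.500362) = 0.173106.
d = 0.335475 + 0.173106 = 0.508581.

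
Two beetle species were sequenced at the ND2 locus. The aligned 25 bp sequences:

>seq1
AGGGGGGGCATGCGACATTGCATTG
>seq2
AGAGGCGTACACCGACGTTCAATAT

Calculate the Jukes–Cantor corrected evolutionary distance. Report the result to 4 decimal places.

0.7662

The sequences differ at 12 of 25 sites, so p = 12/25 = 0.48.
d = −(3/4) ln(1 − 4p/3) = −0.75 ln(1 − 0.64) = −0.75 ln(0.36)
  = −0.75 × (-1.021651) = 0.766238 substitutions/site.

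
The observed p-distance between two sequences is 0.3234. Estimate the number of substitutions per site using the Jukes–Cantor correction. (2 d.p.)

0.42

d = −(3/4) ln(1 − 4p/3) = −0.75 ln(1 − 0.4312) = −0.75 ln(0.5688)
  = −0.75 × (-0.564226) = 0.423170 substitutions/site.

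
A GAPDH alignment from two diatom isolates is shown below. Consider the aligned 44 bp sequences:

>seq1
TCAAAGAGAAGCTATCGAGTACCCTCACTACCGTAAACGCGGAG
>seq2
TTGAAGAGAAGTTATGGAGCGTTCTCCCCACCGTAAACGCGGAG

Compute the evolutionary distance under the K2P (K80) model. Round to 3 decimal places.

0.287

Of 44 sites, 8 differences are transitions and 2 are transversions, so P = 8/44 ≈ 0.181818 and Q = 2/44 ≈ 0.045455.
Under the Kimura two-parameter model, d = −½ ln(1 − 2P − Q) − ¼ ln(1 − 2Q).
1 − 2P − Q = 0.590909, giving −½ ln(0.590909) = 0.263047.
1 − 2Q = 0.90909, giving −¼ ln(0.90909) = 0.023828.
d = 0.263047 + 0.023828 = 0.286875.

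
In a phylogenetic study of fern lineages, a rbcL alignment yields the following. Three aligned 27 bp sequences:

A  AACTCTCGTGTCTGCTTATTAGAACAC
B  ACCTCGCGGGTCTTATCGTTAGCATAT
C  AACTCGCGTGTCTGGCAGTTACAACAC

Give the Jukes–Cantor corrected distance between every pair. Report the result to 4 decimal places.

A–B: 10/27 sites differ → p ≈ 0.37037, d = −0.75 ln(1 − 0.493827) = 0.510658 ≈ 0.5107.
A–C: 6/27 sites differ → p ≈ 0.222222, d = −0.75 ln(1 − 0.296296) = 0.263548 ≈ 0.2635.
B–C: 10/27 sites differ → p ≈ 0.37037, d = −0.75 ln(1 − 0.493827) = 0.510658 ≈ 0.5107.

d(A,B) = 0.5107, d(A,C) = 0.2635, d(B,C) = 0.5107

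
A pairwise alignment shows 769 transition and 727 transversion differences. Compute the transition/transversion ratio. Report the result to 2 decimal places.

1.06

R = 769/727 = 1.057771… ≈ 1.06 (to 2 d.p.).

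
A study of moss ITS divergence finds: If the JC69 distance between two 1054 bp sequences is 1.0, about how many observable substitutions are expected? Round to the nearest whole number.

582

Invert JC69: p = (3/4)(1 − e^(−4d/3)) = 0.75 × (1 − e^(-1.333333)) = 0.75 × (1 − 0.263597) = 0.552302.
Expected differing sites = pL ≈ 0.552302 × 1054 = 582.126308 ≈ 582.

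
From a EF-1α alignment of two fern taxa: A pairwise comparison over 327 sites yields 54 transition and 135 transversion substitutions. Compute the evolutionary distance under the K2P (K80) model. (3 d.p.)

1.116

P = 54/327 ≈ 0.165138 and Q = 135/327 ≈ 0.412844.
Under the Kimura two-parameter model, d = −½ ln(1 − 2P − Q) − ¼ ln(1 − 2Q).
1 − 2P − Q = 0.25688, giving −½ ln(0.25688) = 0.679573.
1 − 2Q = 0.174312, giving −¼ ln(0.174312) = 0.436727.
d = 0.679573 + 0.436727 = 1.116300.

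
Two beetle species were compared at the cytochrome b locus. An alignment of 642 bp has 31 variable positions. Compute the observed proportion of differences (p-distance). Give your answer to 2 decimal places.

0.05

p = 31/642 = 0.048286… ≈ 0.05 (to 2 d.p.).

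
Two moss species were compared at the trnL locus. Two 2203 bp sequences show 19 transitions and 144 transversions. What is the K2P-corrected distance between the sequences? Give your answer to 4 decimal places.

0.0781

P = 19/2203 ≈ 0.008625 and Q = 144/2203 ≈ 0.065365.
Under the Kimura two-parameter model, d = −½ ln(1 − 2P − Q) − ¼ ln(1 − 2Q).
1 − 2P − Q = 0.917385, giving −½ ln(0.917385) = 0.043114.
1 − 2Q = 0.86927, giving −¼ ln(0.86927) = 0.035025.
d = 0.043114 + 0.035025 = 0.078139.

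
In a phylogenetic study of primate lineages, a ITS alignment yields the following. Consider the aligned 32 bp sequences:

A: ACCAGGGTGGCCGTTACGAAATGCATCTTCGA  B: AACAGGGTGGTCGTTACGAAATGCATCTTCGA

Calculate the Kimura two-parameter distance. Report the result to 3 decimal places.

Of 32 sites, 1 differences are transitions and 1 are transversions, so P = 1/32 = 0.03125 and Q = 1/32 = 0.03125.
Under the Kimura two-parameter model, d = −½ ln(1 − 2P − Q) − ¼ ln(1 − 2Q).
1 − 2P − Q = 0.90625, giving −½ ln(0.90625) = 0.049220.
1 − 2Q = 0.9375, giving −¼ ln(0.9375) = 0.016135.
d = 0.049220 + 0.016135 = 0.065355.

0.065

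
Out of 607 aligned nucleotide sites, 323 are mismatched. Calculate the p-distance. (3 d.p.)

p = 323/607 = 0.532125… ≈ 0.532 (to 3 d.p.).

0.532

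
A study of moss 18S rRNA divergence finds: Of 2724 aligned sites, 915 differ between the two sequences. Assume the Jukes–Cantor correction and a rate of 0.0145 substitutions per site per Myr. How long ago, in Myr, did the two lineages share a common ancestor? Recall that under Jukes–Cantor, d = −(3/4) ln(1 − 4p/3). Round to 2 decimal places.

15.36

p = 915/2724 ≈ 0.335903.
d = −(3/4) ln(1 − 4p/3) = −0.75 ln(1 − 0.447871) = −0.75 ln(0.552129)
  = −0.75 × (-0.593974) = 0.445481 substitutions/site.
Under a molecular clock d = 2μt, so t = d/(2μ) = 0.445481 / (2 × 0.0145) = 15.36 Myr.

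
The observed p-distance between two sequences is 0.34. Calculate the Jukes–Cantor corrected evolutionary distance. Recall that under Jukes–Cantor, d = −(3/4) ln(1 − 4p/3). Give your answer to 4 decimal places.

d = −(3/4) ln(1 − 4p/3) = −0.75 ln(1 − 0.453333) = −0.75 ln(0.546667)
  = −0.75 × (-0.603915) = 0.452936 substitutions/site.

0.4529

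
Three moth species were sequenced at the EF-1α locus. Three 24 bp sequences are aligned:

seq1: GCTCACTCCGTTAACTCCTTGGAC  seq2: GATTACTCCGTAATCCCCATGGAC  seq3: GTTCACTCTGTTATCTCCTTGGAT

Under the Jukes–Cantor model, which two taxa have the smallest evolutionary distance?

seq1–seq2: 6/24 differ, p = 0.250, d = 0.304.
seq1–seq3: 4/24 differ, p = 0.167, d = 0.188.
seq2–seq3: 7/24 differ, p = 0.292, d = 0.369.
The smallest distance is between seq1 and seq3.

seq1 and seq3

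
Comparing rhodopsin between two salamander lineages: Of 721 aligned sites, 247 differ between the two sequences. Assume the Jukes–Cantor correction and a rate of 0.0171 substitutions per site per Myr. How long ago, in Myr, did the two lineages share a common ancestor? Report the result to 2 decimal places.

13.38

p = 247/721 ≈ 0.34258.
d = −(3/4) ln(1 − 4p/3) = −0.75 ln(1 − 0.456773) = −0.75 ln(0.543227)
  = −0.75 × (-0.610228) = 0.457671 substitutions/site.
Under a molecular clock d = 2μt, so t = d/(2μ) = 0.457671 / (2 × 0.0171) = 13.38 Myr.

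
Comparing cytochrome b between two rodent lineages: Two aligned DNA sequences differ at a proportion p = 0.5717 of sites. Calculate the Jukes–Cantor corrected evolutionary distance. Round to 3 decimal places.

1.077

d = −(3/4) ln(1 − 4p/3) = −0.75 ln(1 − 0.762267) = −0.75 ln(0.237733)
  = −0.75 × (-1.436607) = 1.077455 substitutions/site.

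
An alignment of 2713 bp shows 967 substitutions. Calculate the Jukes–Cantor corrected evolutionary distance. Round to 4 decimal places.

0.4836

p = 967/2713 ≈ 0.356432.
d = −(3/4) ln(1 − 4p/3) = −0.75 ln(1 − 0.475243) = −0.75 ln(0.524757)
  = −0.75 × (-0.644820) = 0.483615 substitutions/site.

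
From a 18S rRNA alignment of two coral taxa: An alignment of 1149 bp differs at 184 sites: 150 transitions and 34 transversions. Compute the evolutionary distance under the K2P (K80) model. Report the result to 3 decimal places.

P = 150/1149 ≈ 0.130548 and Q = 34/1149 ≈ 0.029591.
Under the Kimura two-parameter model, d = −½ ln(1 − 2P − Q) − ¼ ln(1 − 2Q).
1 − 2P − Q = 0.709313, giving −½ ln(0.709313) = 0.171729.
1 − 2Q = 0.940818, giving −¼ ln(0.940818) = 0.015251.
d = 0.171729 + 0.015251 = 0.186980.

0.187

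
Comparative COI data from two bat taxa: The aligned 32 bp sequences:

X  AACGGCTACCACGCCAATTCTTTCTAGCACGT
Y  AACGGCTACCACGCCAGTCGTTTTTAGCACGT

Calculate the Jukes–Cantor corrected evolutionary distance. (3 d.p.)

0.137

The sequences differ at 4 of 32 sites (17, 19, 20, 24), so p = 4/32 = 0.125.
d = −(3/4) ln(1 − 4p/3) = −0.75 ln(1 − 0.166667) = −0.75 ln(0.833333)
  = −0.75 × (-0.182322) = 0.136742 substitutions/site.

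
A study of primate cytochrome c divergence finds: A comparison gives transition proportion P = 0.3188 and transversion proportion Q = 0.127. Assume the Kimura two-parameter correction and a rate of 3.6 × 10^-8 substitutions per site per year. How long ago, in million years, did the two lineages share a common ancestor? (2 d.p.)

Under the Kimura two-parameter model, d = −½ ln(1 − 2P − Q) − ¼ ln(1 − 2Q).
1 − 2P − Q = 0.2354, giving −½ ln(0.2354) = 0.723235.
1 − 2Q = 0.746, giving −¼ ln(0.746) = 0.073257.
d = 0.723235 + 0.073257 = 0.796492.
Under a molecular clock d = 2μt, so t = d/(2μ) = 0.796492 / (2 × 3.6 × 10^-8) = 11.06 million years.

11.06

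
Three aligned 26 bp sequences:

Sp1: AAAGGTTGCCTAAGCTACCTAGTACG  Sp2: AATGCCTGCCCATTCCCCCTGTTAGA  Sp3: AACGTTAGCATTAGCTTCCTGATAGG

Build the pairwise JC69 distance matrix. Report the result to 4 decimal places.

Sp1–Sp2: 12/26 sites differ → p ≈ 0.461538, d = −0.75 ln(1 − 0.615384) = 0.716632 ≈ 0.7166.
Sp1–Sp3: 9/26 sites differ → p ≈ 0.346154, d = −0.75 ln(1 − 0.461539) = 0.464280 ≈ 0.4643.
Sp2–Sp3: 13/26 sites differ → p = 0.5, d = −0.75 ln(1 − 0.666667) = 0.823960 ≈ 0.8240.

d(Sp1,Sp2) = 0.7166, d(Sp1,Sp3) = 0.4643, d(Sp2,Sp3) = 0.8240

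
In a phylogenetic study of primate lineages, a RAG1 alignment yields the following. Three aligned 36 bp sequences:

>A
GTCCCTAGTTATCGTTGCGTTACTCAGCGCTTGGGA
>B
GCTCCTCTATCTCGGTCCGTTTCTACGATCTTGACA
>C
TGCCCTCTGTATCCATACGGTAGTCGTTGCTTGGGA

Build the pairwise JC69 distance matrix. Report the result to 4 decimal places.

d(A,B) = 0.6082, d(A,C) = 0.4926, d(B,C) = 0.8240

A–B: 15/36 sites differ → p ≈ 0.416667, d = −0.75 ln(1 − 0.555556) = 0.608198 ≈ 0.6082.
A–C: 13/36 sites differ → p ≈ 0.361111, d = −0.75 ln(1 − 0.481481) = 0.492584 ≈ 0.4926.
B–C: 18/36 sites differ → p = 0.5, d = −0.75 ln(1 − 0.666667) = 0.823960 ≈ 0.8240.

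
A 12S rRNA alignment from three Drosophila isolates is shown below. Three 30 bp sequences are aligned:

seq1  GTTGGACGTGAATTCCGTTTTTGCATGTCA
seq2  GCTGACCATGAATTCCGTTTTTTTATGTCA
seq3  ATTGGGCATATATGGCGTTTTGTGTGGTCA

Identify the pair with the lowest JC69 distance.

seq1–seq2: 6/30 differ, p = 0.200, d = 0.233.
seq1–seq3: 12/30 differ, p = 0.400, d = 0.572.
seq2–seq3: 12/30 differ, p = 0.400, d = 0.572.
The smallest distance is between seq1 and seq2.

seq1 and seq2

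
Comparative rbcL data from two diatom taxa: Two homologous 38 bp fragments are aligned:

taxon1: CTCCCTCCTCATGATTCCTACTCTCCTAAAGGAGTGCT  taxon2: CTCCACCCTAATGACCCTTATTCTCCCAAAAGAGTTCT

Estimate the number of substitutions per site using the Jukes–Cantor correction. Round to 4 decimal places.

The sequences differ at 10 of 38 sites (5, 6, 10, 15, 16, 18, 21, 27, 31, 36), so p = 10/38 ≈ 0.263158.
d = −(3/4) ln(1 − 4p/3) = −0.75 ln(1 − 0.350877) = −0.75 ln(0.649123)
  = −0.75 × (-0.432133) = 0.324100 substitutions/site.

0.3241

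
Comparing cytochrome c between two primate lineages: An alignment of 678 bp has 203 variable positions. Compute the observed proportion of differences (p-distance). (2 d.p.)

p = 203/678 = 0.299410… ≈ 0.30 (to 2 d.p.).

0.30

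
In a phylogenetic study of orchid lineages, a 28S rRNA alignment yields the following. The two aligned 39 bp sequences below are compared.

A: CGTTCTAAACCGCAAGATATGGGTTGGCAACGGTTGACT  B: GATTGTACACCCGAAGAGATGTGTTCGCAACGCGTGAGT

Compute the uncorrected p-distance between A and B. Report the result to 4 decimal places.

0.3077

The sequences differ at 12 of 39 positions.
p = 12/39 = 0.307692… ≈ 0.3077 (to 4 d.p.).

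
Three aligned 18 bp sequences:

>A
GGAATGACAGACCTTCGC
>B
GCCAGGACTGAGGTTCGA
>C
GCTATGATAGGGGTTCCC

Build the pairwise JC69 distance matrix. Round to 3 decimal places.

A–B: 7/18 sites differ → p ≈ 0.388889, d = −0.75 ln(1 − 0.518519) = 0.548166 ≈ 0.548.
A–C: 7/18 sites differ → p ≈ 0.388889, d = −0.75 ln(1 − 0.518519) = 0.548166 ≈ 0.548.
B–C: 7/18 sites differ → p ≈ 0.388889, d = −0.75 ln(1 − 0.518519) = 0.548166 ≈ 0.548.

d(A,B) = 0.548, d(A,C) = 0.548, d(B,C) = 0.548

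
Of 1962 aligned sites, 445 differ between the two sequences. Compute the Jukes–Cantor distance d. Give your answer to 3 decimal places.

0.270

p = 445/1962 ≈ 0.226809.
d = −(3/4) ln(1 − 4p/3) = −0.75 ln(1 − 0.302412) = −0.75 ln(0.697588)
  = −0.75 × (-0.360127) = 0.270095 substitutions/site.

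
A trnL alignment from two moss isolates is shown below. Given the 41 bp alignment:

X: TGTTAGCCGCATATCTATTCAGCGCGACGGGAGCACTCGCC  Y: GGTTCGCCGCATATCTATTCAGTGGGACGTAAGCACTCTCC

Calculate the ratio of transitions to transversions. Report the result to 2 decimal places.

0.40

Transitions are A↔G and C↔T; transversions are all other mismatches.
Transitions: 2. Transversions: 5.
R = 2/5 = 0.40.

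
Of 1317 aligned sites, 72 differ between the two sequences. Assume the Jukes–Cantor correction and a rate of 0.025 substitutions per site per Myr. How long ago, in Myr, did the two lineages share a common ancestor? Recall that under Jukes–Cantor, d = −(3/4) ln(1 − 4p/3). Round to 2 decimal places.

1.14

p = 72/1317 ≈ 0.05467.
d = −(3/4) ln(1 − 4p/3) = −0.75 ln(1 − 0.072893) = −0.75 ln(0.927107)
  = −0.75 × (-0.075686) = 0.056765 substitutions/site.
Under a molecular clock d = 2μt, so t = d/(2μ) = 0.056765 / (2 × 0.025) = 1.14 Myr.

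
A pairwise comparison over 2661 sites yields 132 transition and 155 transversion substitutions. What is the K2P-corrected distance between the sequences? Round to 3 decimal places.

P = 132/2661 ≈ 0.049605 and Q = 155/2661 ≈ 0.058249.
Under the Kimura two-parameter model, d = −½ ln(1 − 2P − Q) − ¼ ln(1 − 2Q).
1 − 2P − Q = 0.842541, giving −½ ln(0.842541) = 0.085666.
1 − 2Q = 0.883502, giving −¼ ln(0.883502) = 0.030965.
d = 0.085666 + 0.030965 = 0.116631.

0.117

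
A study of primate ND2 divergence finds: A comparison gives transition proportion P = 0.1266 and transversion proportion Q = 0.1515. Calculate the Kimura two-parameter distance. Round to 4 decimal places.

Under the Kimura two-parameter model, d = −½ ln(1 − 2P − Q) − ¼ ln(1 − 2Q).
1 − 2P − Q = 0.5953, giving −½ ln(0.5953) = 0.259345.
1 − 2Q = 0.697, giving −¼ ln(0.697) = 0.090242.
d = 0.259345 + 0.090242 = 0.349587.

0.3496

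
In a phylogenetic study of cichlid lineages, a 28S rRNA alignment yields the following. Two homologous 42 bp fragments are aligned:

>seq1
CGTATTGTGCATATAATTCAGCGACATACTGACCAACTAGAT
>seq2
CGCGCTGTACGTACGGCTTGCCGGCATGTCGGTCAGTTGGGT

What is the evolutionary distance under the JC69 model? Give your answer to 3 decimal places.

0.899

The sequences differ at 22 of 42 sites, so p = 22/42 ≈ 0.52381.
d = −(3/4) ln(1 − 4p/3) = −0.75 ln(1 − 0.698413) = −0.75 ln(0.301587)
  = −0.75 × (-1.198697) = 0.899023 substitutions/site.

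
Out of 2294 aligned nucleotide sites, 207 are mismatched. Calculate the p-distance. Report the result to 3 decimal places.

0.090

p = 207/2294 = 0.090235… ≈ 0.090 (to 3 d.p.).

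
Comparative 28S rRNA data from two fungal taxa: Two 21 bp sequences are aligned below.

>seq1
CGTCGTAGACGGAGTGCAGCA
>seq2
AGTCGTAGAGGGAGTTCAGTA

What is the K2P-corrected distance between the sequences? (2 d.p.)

Of 21 sites, 1 differences are transitions and 3 are transversions, so P = 1/21 ≈ 0.047619 and Q = 3/21 ≈ 0.142857.
Under the Kimura two-parameter model, d = −½ ln(1 − 2P − Q) − ¼ ln(1 − 2Q).
1 − 2P − Q = 0.761905, giving −½ ln(0.761905) = 0.135967.
1 − 2Q = 0.714286, giving −¼ ln(0.714286) = 0.084118.
d = 0.135967 + 0.084118 = 0.220085.

0.22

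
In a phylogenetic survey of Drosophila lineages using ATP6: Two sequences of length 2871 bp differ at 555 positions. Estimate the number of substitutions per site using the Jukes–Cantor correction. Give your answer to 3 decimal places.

p = 555/2871 ≈ 0.193312.
d = −(3/4) ln(1 − 4p/3) = −0.75 ln(1 − 0.257749) = −0.75 ln(0.742251)
  = −0.75 × (-0.298068) = 0.223551 substitutions/site.

0.224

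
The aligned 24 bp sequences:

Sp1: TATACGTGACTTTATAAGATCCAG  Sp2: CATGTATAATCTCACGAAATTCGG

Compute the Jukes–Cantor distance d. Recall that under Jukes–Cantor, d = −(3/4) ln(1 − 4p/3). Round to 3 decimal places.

The sequences differ at 13 of 24 sites, so p = 13/24 ≈ 0.541667.
d = −(3/4) ln(1 − 4p/3) = −0.75 ln(1 − 0.722223) = −0.75 ln(0.277777)
  = −0.75 × (-1.280937) = 0.960703 substitutions/site.

0.961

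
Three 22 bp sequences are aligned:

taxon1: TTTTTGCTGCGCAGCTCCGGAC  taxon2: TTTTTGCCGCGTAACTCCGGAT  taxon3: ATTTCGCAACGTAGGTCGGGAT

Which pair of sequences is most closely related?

taxon1 and taxon2

taxon1–taxon2: 4/22 differ, p = 0.182, d = 0.208.
taxon1–taxon3: 8/22 differ, p = 0.364, d = 0.497.
taxon2–taxon3: 7/22 differ, p = 0.318, d = 0.414.
The smallest distance is between taxon1 and taxon2.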